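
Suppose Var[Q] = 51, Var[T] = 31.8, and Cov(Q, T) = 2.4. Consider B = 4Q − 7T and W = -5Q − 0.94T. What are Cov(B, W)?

By bilinearity, Cov(B, W) = ac·Var[Q] + bd·Var[T] + (ad+bc)·Cov(Q, T), with a=4, b=-7, c=-5, d=-0.94.
ac·Var[Q] = 4·(-5)·51 = -1020
bd·Var[T] = (-7)·(-0.94)·31.8 = 209.244
(ad+bc)·Cov(Q, T) = (31.24)·2.4 = 74.976
Cov(B, W) = -1020 + 209.244 + 74.976 = -735.78.

Cov(B, W) = -735.78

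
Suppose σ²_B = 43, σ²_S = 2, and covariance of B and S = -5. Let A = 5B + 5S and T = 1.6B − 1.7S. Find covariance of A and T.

By bilinearity, covariance of A and T = ac·σ²_B + bd·σ²_S + (ad+bc)·covariance of B and S, with a=5, b=5, c=1.6, d=-1.7.
ac·σ²_B = 5·1.6·43 = 344
bd·σ²_S = 5·(-1.7)·2 = -17
(ad+bc)·covariance of B and S = (-0.5)·(-5) = 2.5
covariance of A and T = 344 + (-17) + 2.5 = 329.5.

covariance of A and T = 329.5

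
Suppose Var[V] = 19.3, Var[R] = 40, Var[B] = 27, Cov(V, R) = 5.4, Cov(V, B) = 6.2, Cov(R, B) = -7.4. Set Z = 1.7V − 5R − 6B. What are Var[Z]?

Var[Z] = a²·Var[V] + b²·Var[R] + c²·Var[B] + 2ab·Cov(V, R) + 2ac·Cov(V, B) + 2bc·Cov(R, B), with a = 1.7, b = -5, c = -6.
= 55.777 + 1000 + 972 + (-91.8) + (-126.48) + (-444)
= 1365.497.

Var[Z] = 1365.497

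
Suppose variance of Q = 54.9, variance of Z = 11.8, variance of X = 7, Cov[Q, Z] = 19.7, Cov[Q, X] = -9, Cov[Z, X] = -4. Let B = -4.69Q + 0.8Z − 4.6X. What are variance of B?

variance of B = a²·variance of Q + b²·variance of Z + c²·variance of X + 2ab·Cov[Q, Z] + 2ac·Cov[Q, X] + 2bc·Cov[Z, X], with a = -4.69, b = 0.8, c = -4.6.
= 1207.58589 + 7.552 + 148.12 + (-147.8288) + (-388.332) + 29.44
= 856.53709.

variance of B = 856.53709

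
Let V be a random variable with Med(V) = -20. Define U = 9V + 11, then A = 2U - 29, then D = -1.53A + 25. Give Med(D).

Med(U) = 9·(-20) + 11 = -169.
Med(A) = 2·(-169) + (-29) = -367.
Med(D) = (-1.53)·(-367) + 25 = 586.51.

Med(D) = 586.51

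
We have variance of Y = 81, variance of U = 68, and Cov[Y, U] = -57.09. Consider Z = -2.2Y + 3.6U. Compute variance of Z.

variance of Z = 2177.6256

variance of Z = a²·variance of Y + b²·variance of U + 2ab·Cov[Y, U] with a = -2.2, b = 3.6.
= (-2.2)²·81 + 3.6²·68 + 2·(-2.2)·3.6·(-57.09)
= 392.04 + 881.28 + 904.3056 = 2177.6256.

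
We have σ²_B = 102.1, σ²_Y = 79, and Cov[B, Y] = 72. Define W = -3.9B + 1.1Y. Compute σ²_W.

σ²_W = a²·σ²_B + b²·σ²_Y + 2ab·Cov[B, Y] with a = -3.9, b = 1.1.
= (-3.9)²·102.1 + 1.1²·79 + 2·(-3.9)·1.1·72
= 1552.941 + 95.59 + (-617.76) = 1030.771.

σ²_W = 1030.771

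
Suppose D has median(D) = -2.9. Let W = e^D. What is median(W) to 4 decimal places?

median(W) = 0.055

e^D is monotone on this domain, so median(W) = exp(-2.9) ≈ 0.055.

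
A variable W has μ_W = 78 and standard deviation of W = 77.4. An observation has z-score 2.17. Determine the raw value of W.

W = μ_W + z·standard deviation of W = 78 + 2.17·77.4 = 245.958.

W = 245.958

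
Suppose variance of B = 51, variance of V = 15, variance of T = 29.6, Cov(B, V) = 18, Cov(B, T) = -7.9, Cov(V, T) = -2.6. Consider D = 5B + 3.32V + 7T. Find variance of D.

variance of D = a²·variance of B + b²·variance of V + c²·variance of T + 2ab·Cov(B, V) + 2ac·Cov(B, T) + 2bc·Cov(V, T), with a = 5, b = 3.32, c = 7.
= 1275 + 165.336 + 1450.4 + 597.6 + (-553) + (-120.848)
= 2814.488.

variance of D = 2814.488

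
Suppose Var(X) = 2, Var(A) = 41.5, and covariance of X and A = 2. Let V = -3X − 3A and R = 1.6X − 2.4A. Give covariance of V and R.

covariance of V and R = 294

By bilinearity, covariance of V and R = ac·Var(X) + bd·Var(A) + (ad+bc)·covariance of X and A, with a=-3, b=-3, c=1.6, d=-2.4.
ac·Var(X) = (-3)·1.6·2 = -9.6
bd·Var(A) = (-3)·(-2.4)·41.5 = 298.8
(ad+bc)·covariance of X and A = (2.4)·2 = 4.8
covariance of V and R = -9.6 + 298.8 + 4.8 = 294.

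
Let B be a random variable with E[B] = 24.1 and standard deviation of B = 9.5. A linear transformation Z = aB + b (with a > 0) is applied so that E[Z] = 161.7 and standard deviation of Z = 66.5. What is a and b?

a = 7, b = -7

standard deviation of Z = a·standard deviation of B (a > 0), so a = 66.5/9.5 = 7.
E[Z] = a·E[B] + b, so b = 161.7 − 7·24.1 = -7.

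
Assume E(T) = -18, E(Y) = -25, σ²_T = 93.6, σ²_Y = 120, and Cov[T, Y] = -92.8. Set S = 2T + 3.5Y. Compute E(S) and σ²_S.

E(S) = -123.5, σ²_S = 545.2

E(S) = 2·E(T) + 3.5·E(Y) = 2·(-18) + 3.5·(-25) = -123.5.
σ²_S = a²·σ²_T + b²·σ²_Y + 2ab·Cov[T, Y] with a = 2, b = 3.5.
= 2²·93.6 + 3.5²·120 + 2·2·3.5·(-92.8)
= 374.4 + 1470 + (-1299.2) = 545.2.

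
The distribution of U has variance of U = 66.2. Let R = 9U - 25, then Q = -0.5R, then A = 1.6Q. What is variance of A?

variance of R = 9²·66.2 = 5362.2.
variance of Q = (-0.5)²·5362.2 = 1340.55.
variance of A = 1.6²·1340.55 = 3431.808.

variance of A = 3431.808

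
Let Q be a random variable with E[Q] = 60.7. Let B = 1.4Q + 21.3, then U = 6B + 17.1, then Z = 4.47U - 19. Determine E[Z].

E[B] = 1.4·60.7 + 21.3 = 106.28.
E[U] = 6·106.28 + 17.1 = 654.78.
E[Z] = 4.47·654.78 + (-19) = 2907.8666.

E[Z] = 2907.8666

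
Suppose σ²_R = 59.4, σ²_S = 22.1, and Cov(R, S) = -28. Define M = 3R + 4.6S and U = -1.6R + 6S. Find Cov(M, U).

By bilinearity, Cov(M, U) = ac·σ²_R + bd·σ²_S + (ad+bc)·Cov(R, S), with a=3, b=4.6, c=-1.6, d=6.
ac·σ²_R = 3·(-1.6)·59.4 = -285.12
bd·σ²_S = 4.6·6·22.1 = 609.96
(ad+bc)·Cov(R, S) = (10.64)·(-28) = -297.92
Cov(M, U) = -285.12 + 609.96 + (-297.92) = 26.92.

Cov(M, U) = 26.92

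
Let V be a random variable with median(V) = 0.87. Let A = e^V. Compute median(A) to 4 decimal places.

e^V is monotone on this domain, so median(A) = exp(0.87) ≈ 2.3869.

median(A) = 2.3869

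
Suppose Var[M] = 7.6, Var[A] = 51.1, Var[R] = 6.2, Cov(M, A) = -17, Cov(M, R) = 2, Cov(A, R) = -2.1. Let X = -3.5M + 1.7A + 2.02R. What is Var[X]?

Var[X] = a²·Var[M] + b²·Var[A] + c²·Var[R] + 2ab·Cov(M, A) + 2ac·Cov(M, R) + 2bc·Cov(A, R), with a = -3.5, b = 1.7, c = 2.02.
= 93.1 + 147.679 + 25.29848 + 202.3 + (-28.28) + (-14.4228)
= 425.67468.

Var[X] = 425.67468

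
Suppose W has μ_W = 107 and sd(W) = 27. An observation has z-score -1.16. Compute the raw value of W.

W = μ_W + z·sd(W) = 107 + (-1.16)·27 = 75.68.

W = 75.68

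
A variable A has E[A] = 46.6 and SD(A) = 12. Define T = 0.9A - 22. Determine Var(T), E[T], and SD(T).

T = 0.9A - 22 is linear with a = 0.9, b = -22.
Var(A) = 12² = 144.
Var(T) = a²·Var(A) = 0.9²·144 = 116.64 (the additive constant -22 does not affect variance).
E[T] = a·E[A] + b = 0.9·46.6 + (-22) = 19.94.
SD(T) = |a|·SD(A) = |0.9|·12 = 10.8.

Var(T) = 116.64, E[T] = 19.94, SD(T) = 10.8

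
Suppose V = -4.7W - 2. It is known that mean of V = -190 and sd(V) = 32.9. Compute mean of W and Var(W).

mean of W = 40, Var(W) = 49

From V = -4.7W - 2: mean of V = a·mean of W + b, so mean of W = (mean of V − b)/a = (-190 − (-2))/(-4.7) = 40.
Var(V) = 32.9² = 1082.41.
Var(V) = a²·Var(W), so Var(W) = 1082.41/(-4.7)² = 49.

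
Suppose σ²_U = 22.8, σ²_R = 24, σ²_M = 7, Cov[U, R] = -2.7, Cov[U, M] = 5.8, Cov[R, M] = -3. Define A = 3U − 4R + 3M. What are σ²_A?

σ²_A = a²·σ²_U + b²·σ²_R + c²·σ²_M + 2ab·Cov[U, R] + 2ac·Cov[U, M] + 2bc·Cov[R, M], with a = 3, b = -4, c = 3.
= 205.2 + 384 + 63 + 64.8 + 104.4 + 72
= 893.4.

σ²_A = 893.4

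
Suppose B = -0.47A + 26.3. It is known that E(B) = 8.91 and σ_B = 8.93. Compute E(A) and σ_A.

From B = -0.47A + 26.3: E(B) = a·E(A) + b, so E(A) = (E(B) − b)/a = (8.91 − 26.3)/(-0.47) = 37.
σ_B = |a|·σ_A, so σ_A = 8.93/|-0.47| = 19.

E(A) = 37, σ_A = 19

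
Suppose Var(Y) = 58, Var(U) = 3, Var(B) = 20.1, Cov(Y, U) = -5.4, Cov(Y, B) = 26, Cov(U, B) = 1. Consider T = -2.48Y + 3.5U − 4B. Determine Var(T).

Var(T) = 1296.6572

Var(T) = a²·Var(Y) + b²·Var(U) + c²·Var(B) + 2ab·Cov(Y, U) + 2ac·Cov(Y, B) + 2bc·Cov(U, B), with a = -2.48, b = 3.5, c = -4.
= 356.7232 + 36.75 + 321.6 + 93.744 + 515.84 + (-28)
= 1296.6572.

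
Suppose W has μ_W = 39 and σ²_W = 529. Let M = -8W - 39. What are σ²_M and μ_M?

σ²_M = 33856, μ_M = -351

M = -8W - 39 is linear with a = -8, b = -39.
σ²_M = a²·σ²_W = (-8)²·529 = 33856 (the additive constant -39 does not affect variance).
μ_M = a·μ_W + b = (-8)·39 + (-39) = -351.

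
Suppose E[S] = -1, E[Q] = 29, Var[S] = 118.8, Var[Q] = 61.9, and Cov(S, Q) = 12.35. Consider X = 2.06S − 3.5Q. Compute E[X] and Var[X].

E[X] = 2.06·E[S] + (-3.5)·E[Q] = 2.06·(-1) + (-3.5)·29 = -103.56.
Var[X] = a²·Var[S] + b²·Var[Q] + 2ab·Cov(S, Q) with a = 2.06, b = -3.5.
= 2.06²·118.8 + (-3.5)²·61.9 + 2·2.06·(-3.5)·12.35
= 504.13968 + 758.275 + (-178.087) = 1084.32768.

E[X] = -103.56, Var[X] = 1084.32768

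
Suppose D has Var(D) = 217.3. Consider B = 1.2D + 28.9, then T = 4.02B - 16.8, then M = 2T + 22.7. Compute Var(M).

Var(M) = 20227.1323392

Var(B) = 1.2²·217.3 = 312.912.
Var(T) = 4.02²·312.912 = 5056.7830848.
Var(M) = 2²·5056.7830848 = 20227.1323392.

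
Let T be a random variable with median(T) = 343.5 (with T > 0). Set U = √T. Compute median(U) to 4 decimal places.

√T is monotone on this domain, so median(U) = √(343.5) ≈ 18.5338.

median(U) = 18.5338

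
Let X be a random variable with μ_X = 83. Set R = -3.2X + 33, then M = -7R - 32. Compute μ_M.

μ_R = (-3.2)·83 + 33 = -232.6.
μ_M = (-7)·(-232.6) + (-32) = 1596.2.

μ_M = 1596.2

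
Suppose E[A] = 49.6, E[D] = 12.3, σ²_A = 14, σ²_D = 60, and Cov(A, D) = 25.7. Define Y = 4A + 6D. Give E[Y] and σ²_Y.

E[Y] = 4·E[A] + 6·E[D] = 4·49.6 + 6·12.3 = 272.2.
σ²_Y = a²·σ²_A + b²·σ²_D + 2ab·Cov(A, D) with a = 4, b = 6.
= 4²·14 + 6²·60 + 2·4·6·25.7
= 224 + 2160 + 1233.6 = 3617.6.

E[Y] = 272.2, σ²_Y = 3617.6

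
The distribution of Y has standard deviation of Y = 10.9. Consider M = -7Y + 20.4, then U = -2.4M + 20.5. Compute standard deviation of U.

standard deviation of U = 183.12

standard deviation of M = |-7|·10.9 = 76.3.
standard deviation of U = |-2.4|·76.3 = 183.12.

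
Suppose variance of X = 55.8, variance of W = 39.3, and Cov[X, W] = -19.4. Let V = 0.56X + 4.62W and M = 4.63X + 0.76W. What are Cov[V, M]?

Cov[V, M] = -140.56588

By bilinearity, Cov[V, M] = ac·variance of X + bd·variance of W + (ad+bc)·Cov[X, W], with a=0.56, b=4.62, c=4.63, d=0.76.
ac·variance of X = 0.56·4.63·55.8 = 144.67824
bd·variance of W = 4.62·0.76·39.3 = 137.99016
(ad+bc)·Cov[X, W] = (21.8162)·(-19.4) = -423.23428
Cov[V, M] = 144.67824 + 137.99016 + (-423.23428) = -140.56588.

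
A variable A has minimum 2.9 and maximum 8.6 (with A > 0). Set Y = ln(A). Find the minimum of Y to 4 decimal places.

ln(A) is increasing on this domain, so min(Y) comes from min(A) = 2.9: min(Y) = ln(2.9) ≈ 1.0647.

min(Y) = 1.0647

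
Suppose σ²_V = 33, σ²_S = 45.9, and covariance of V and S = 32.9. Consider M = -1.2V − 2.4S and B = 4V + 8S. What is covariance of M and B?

covariance of M and B = -1671.36

By bilinearity, covariance of M and B = ac·σ²_V + bd·σ²_S + (ad+bc)·covariance of V and S, with a=-1.2, b=-2.4, c=4, d=8.
ac·σ²_V = (-1.2)·4·33 = -158.4
bd·σ²_S = (-2.4)·8·45.9 = -881.28
(ad+bc)·covariance of V and S = (-19.2)·32.9 = -631.68
covariance of M and B = -158.4 + (-881.28) + (-631.68) = -1671.36.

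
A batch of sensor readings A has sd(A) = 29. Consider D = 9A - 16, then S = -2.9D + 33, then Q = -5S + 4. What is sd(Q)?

sd(Q) = 3784.5

sd(D) = |9|·29 = 261.
sd(S) = |-2.9|·261 = 756.9.
sd(Q) = |-5|·756.9 = 3784.5.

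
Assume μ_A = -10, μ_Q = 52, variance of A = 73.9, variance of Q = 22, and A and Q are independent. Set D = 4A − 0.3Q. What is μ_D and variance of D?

μ_D = -55.6, variance of D = 1184.38

μ_D = 4·μ_A + (-0.3)·μ_Q = 4·(-10) + (-0.3)·52 = -55.6.
variance of D = a²·variance of A + b²·variance of Q + 2ab·covariance of A and Q with a = 4, b = -0.3.
Independence gives covariance of A and Q = 0.
= 4²·73.9 + (-0.3)²·22 + 2·4·(-0.3)·0
= 1182.4 + 1.98 + 0 = 1184.38.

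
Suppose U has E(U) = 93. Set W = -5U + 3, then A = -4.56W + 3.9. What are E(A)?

E(A) = 2110.62

E(W) = (-5)·93 + 3 = -462.
E(A) = (-4.56)·(-462) + 3.9 = 2110.62.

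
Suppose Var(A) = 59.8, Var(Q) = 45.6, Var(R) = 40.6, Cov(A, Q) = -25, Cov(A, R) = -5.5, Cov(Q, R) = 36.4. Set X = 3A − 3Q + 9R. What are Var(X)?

Var(X) = 2424.6

Var(X) = a²·Var(A) + b²·Var(Q) + c²·Var(R) + 2ab·Cov(A, Q) + 2ac·Cov(A, R) + 2bc·Cov(Q, R), with a = 3, b = -3, c = 9.
= 538.2 + 410.4 + 3288.6 + 450 + (-297) + (-1965.6)
= 2424.6.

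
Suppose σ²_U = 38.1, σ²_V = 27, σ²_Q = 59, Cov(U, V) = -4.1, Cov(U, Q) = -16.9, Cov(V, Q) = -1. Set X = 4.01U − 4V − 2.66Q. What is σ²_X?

σ²_X = a²·σ²_U + b²·σ²_V + c²·σ²_Q + 2ab·Cov(U, V) + 2ac·Cov(U, Q) + 2bc·Cov(V, Q), with a = 4.01, b = -4, c = -2.66.
= 612.65181 + 432 + 417.4604 + 131.528 + 360.53108 + (-21.28)
= 1932.89129.

σ²_X = 1932.89129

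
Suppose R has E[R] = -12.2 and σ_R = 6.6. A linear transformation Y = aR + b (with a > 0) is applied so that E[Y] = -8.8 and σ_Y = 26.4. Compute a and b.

a = 4, b = 40

σ_Y = a·σ_R (a > 0), so a = 26.4/6.6 = 4.
E[Y] = a·E[R] + b, so b = -8.8 − 4·(-12.2) = 40.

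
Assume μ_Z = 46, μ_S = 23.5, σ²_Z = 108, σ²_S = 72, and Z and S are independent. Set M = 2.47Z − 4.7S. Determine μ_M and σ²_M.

μ_M = 3.17, σ²_M = 2249.3772

μ_M = 2.47·μ_Z + (-4.7)·μ_S = 2.47·46 + (-4.7)·23.5 = 3.17.
σ²_M = a²·σ²_Z + b²·σ²_S + 2ab·Cov[Z, S] with a = 2.47, b = -4.7.
Independence gives Cov[Z, S] = 0.
= 2.47²·108 + (-4.7)²·72 + 2·2.47·(-4.7)·0
= 658.8972 + 1590.48 + 0 = 2249.3772.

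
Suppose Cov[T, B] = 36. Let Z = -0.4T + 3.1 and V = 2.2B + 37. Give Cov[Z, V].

Cov[Z, V] = a·c·Cov[T, B] = (-0.4)·2.2·36 = -31.68. Additive constants drop out.

Cov[Z, V] = -31.68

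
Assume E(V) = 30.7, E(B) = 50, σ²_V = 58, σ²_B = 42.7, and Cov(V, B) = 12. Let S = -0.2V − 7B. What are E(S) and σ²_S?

E(S) = (-0.2)·E(V) + (-7)·E(B) = (-0.2)·30.7 + (-7)·50 = -356.14.
σ²_S = a²·σ²_V + b²·σ²_B + 2ab·Cov(V, B) with a = -0.2, b = -7.
= (-0.2)²·58 + (-7)²·42.7 + 2·(-0.2)·(-7)·12
= 2.32 + 2092.3 + 33.6 = 2128.22.

E(S) = -356.14, σ²_S = 2128.22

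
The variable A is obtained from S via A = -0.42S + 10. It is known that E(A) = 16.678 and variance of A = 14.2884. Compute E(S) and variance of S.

E(S) = -15.9, variance of S = 81

From A = -0.42S + 10: E(A) = a·E(S) + b, so E(S) = (E(A) − b)/a = (16.678 − 10)/(-0.42) = -15.9.
variance of A = a²·variance of S, so variance of S = 14.2884/(-0.42)² = 81.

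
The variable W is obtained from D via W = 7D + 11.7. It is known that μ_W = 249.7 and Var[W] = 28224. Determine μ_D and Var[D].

μ_D = 34, Var[D] = 576

From W = 7D + 11.7: μ_W = a·μ_D + b, so μ_D = (μ_W − b)/a = (249.7 − 11.7)/7 = 34.
Var[W] = a²·Var[D], so Var[D] = 28224/7² = 576.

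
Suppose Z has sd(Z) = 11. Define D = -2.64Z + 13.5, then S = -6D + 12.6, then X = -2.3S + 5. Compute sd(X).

sd(D) = |-2.64|·11 = 29.04.
sd(S) = |-6|·29.04 = 174.24.
sd(X) = |-2.3|·174.24 = 400.752.

sd(X) = 400.752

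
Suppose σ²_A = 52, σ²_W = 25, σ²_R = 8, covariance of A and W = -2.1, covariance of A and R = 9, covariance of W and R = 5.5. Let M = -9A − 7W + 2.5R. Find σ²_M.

σ²_M = a²·σ²_A + b²·σ²_W + c²·σ²_R + 2ab·covariance of A and W + 2ac·covariance of A and R + 2bc·covariance of W and R, with a = -9, b = -7, c = 2.5.
= 4212 + 1225 + 50 + (-264.6) + (-405) + (-192.5)
= 4624.9.

σ²_M = 4624.9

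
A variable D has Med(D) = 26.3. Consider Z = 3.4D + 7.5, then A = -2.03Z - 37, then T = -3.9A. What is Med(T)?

Med(Z) = 3.4·26.3 + 7.5 = 96.92.
Med(A) = (-2.03)·96.92 + (-37) = -233.7476.
Med(T) = (-3.9)·(-233.7476) = 911.61564.

Med(T) = 911.61564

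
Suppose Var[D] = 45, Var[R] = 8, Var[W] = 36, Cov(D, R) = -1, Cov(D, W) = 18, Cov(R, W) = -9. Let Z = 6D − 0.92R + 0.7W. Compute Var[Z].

Var[Z] = a²·Var[D] + b²·Var[R] + c²·Var[W] + 2ab·Cov(D, R) + 2ac·Cov(D, W) + 2bc·Cov(R, W), with a = 6, b = -0.92, c = 0.7.
= 1620 + 6.7712 + 17.64 + 11.04 + 151.2 + 11.592
= 1818.2432.

Var[Z] = 1818.2432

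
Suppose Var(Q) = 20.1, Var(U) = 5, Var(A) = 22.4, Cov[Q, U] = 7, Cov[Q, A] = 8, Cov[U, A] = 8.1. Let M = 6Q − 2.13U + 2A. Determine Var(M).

Var(M) = 779.9525

Var(M) = a²·Var(Q) + b²·Var(U) + c²·Var(A) + 2ab·Cov[Q, U] + 2ac·Cov[Q, A] + 2bc·Cov[U, A], with a = 6, b = -2.13, c = 2.
= 723.6 + 22.6845 + 89.6 + (-178.92) + 192 + (-69.012)
= 779.9525.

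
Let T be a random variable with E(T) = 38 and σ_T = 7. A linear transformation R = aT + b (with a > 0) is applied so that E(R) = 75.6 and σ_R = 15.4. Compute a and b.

a = 2.2, b = -8

σ_R = a·σ_T (a > 0), so a = 15.4/7 = 2.2.
E(R) = a·E(T) + b, so b = 75.6 − 2.2·38 = -8.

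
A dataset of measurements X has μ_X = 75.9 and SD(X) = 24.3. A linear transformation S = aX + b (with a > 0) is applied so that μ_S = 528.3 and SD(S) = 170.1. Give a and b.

a = 7, b = -3

SD(S) = a·SD(X) (a > 0), so a = 170.1/24.3 = 7.
μ_S = a·μ_X + b, so b = 528.3 − 7·75.9 = -3.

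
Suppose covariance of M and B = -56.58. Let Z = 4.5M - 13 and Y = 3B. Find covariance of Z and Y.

covariance of Z and Y = a·c·covariance of M and B = 4.5·3·(-56.58) = -763.83. Additive constants drop out.

covariance of Z and Y = -763.83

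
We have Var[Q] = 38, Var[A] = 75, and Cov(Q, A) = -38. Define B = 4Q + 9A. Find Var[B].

Var[B] = 3947

Var[B] = a²·Var[Q] + b²·Var[A] + 2ab·Cov(Q, A) with a = 4, b = 9.
= 4²·38 + 9²·75 + 2·4·9·(-38)
= 608 + 6075 + (-2736) = 3947.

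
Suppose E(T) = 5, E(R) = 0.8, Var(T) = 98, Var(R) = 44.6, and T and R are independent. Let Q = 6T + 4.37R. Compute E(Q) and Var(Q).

E(Q) = 6·E(T) + 4.37·E(R) = 6·5 + 4.37·0.8 = 33.496.
Var(Q) = a²·Var(T) + b²·Var(R) + 2ab·Cov(T, R) with a = 6, b = 4.37.
Independence gives Cov(T, R) = 0.
= 6²·98 + 4.37²·44.6 + 2·6·4.37·0
= 3528 + 851.72174 + 0 = 4379.72174.

E(Q) = 33.496, Var(Q) = 4379.72174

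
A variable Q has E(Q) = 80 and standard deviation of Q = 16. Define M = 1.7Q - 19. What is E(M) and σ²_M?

M = 1.7Q - 19 is linear with a = 1.7, b = -19.
E(M) = a·E(Q) + b = 1.7·80 + (-19) = 117.
σ²_Q = 16² = 256.
σ²_M = a²·σ²_Q = 1.7²·256 = 739.84 (the additive constant -19 does not affect variance).

E(M) = 117, σ²_M = 739.84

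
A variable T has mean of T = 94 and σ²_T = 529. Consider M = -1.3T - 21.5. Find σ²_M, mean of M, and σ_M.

M = -1.3T - 21.5 is linear with a = -1.3, b = -21.5.
σ²_M = a²·σ²_T = (-1.3)²·529 = 894.01 (the additive constant -21.5 does not affect variance).
mean of M = a·mean of T + b = (-1.3)·94 + (-21.5) = -143.7.
σ_T = √529 = 23.
σ_M = |a|·σ_T = |-1.3|·23 = 29.9.

σ²_M = 894.01, mean of M = -143.7, σ_M = 29.9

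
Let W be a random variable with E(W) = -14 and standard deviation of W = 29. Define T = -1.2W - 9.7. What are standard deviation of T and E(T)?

standard deviation of T = 34.8, E(T) = 7.1

T = -1.2W - 9.7 is linear with a = -1.2, b = -9.7.
standard deviation of T = |a|·standard deviation of W = |-1.2|·29 = 34.8.
E(T) = a·E(W) + b = (-1.2)·(-14) + (-9.7) = 7.1.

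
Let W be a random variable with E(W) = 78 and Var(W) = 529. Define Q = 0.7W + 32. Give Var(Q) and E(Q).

Var(Q) = 259.21, E(Q) = 86.6

Q = 0.7W + 32 is linear with a = 0.7, b = 32.
Var(Q) = a²·Var(W) = 0.7²·529 = 259.21 (the additive constant 32 does not affect variance).
E(Q) = a·E(W) + b = 0.7·78 + 32 = 86.6.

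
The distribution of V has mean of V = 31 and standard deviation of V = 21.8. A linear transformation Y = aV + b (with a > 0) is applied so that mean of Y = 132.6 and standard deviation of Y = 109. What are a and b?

standard deviation of Y = a·standard deviation of V (a > 0), so a = 109/21.8 = 5.
mean of Y = a·mean of V + b, so b = 132.6 − 5·31 = -22.4.

a = 5, b = -22.4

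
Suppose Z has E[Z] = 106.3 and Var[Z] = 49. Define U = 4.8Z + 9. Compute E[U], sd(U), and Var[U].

E[U] = 519.24, sd(U) = 33.6, Var[U] = 1128.96

U = 4.8Z + 9 is linear with a = 4.8, b = 9.
E[U] = a·E[Z] + b = 4.8·106.3 + 9 = 519.24.
sd(Z) = √49 = 7.
sd(U) = |a|·sd(Z) = |4.8|·7 = 33.6.
Var[U] = a²·Var[Z] = 4.8²·49 = 1128.96 (the additive constant 9 does not affect variance).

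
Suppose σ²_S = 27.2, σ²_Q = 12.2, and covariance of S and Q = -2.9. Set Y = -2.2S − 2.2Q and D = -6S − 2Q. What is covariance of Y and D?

By bilinearity, covariance of Y and D = ac·σ²_S + bd·σ²_Q + (ad+bc)·covariance of S and Q, with a=-2.2, b=-2.2, c=-6, d=-2.
ac·σ²_S = (-2.2)·(-6)·27.2 = 359.04
bd·σ²_Q = (-2.2)·(-2)·12.2 = 53.68
(ad+bc)·covariance of S and Q = (17.6)·(-2.9) = -51.04
covariance of Y and D = 359.04 + 53.68 + (-51.04) = 361.68.

covariance of Y and D = 361.68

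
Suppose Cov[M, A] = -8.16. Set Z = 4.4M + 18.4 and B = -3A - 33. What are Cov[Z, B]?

Cov[Z, B] = a·c·Cov[M, A] = 4.4·(-3)·(-8.16) = 107.712. Additive constants drop out.

Cov[Z, B] = 107.712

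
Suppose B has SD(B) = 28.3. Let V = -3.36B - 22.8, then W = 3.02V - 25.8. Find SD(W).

SD(W) = 287.16576

SD(V) = |-3.36|·28.3 = 95.088.
SD(W) = |3.02|·95.088 = 287.16576.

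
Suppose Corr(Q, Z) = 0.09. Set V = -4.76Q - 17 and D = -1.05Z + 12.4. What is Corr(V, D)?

Corr(V, D) = 0.09

Linear rescalings preserve correlation up to sign; here the slopes -4.76 and -1.05 have the same sign, so Corr(V, D) = Corr(Q, Z) = 0.09.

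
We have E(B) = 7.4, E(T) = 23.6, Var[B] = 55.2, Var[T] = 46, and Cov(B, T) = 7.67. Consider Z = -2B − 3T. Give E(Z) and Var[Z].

E(Z) = (-2)·E(B) + (-3)·E(T) = (-2)·7.4 + (-3)·23.6 = -85.6.
Var[Z] = a²·Var[B] + b²·Var[T] + 2ab·Cov(B, T) with a = -2, b = -3.
= (-2)²·55.2 + (-3)²·46 + 2·(-2)·(-3)·7.67
= 220.8 + 414 + 92.04 = 726.84.

E(Z) = -85.6, Var[Z] = 726.84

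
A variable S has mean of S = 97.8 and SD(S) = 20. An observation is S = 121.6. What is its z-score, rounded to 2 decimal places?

z = (S − mean of S) / SD(S) = (121.6 − 97.8) / 20 = 1.19.

z = 1.19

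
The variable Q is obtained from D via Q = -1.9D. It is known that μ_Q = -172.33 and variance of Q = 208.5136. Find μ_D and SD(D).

μ_D = 90.7, SD(D) = 7.6

From Q = -1.9D: μ_Q = a·μ_D + b, so μ_D = (μ_Q − b)/a = (-172.33 − 0)/(-1.9) = 90.7.
SD(Q) = √208.5136 = 14.44.
SD(Q) = |a|·SD(D), so SD(D) = 14.44/|-1.9| = 7.6.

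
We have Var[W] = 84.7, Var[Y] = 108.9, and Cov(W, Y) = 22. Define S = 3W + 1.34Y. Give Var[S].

Var[S] = 1134.72084

Var[S] = a²·Var[W] + b²·Var[Y] + 2ab·Cov(W, Y) with a = 3, b = 1.34.
= 3²·84.7 + 1.34²·108.9 + 2·3·1.34·22
= 762.3 + 195.54084 + 176.88 = 1134.72084.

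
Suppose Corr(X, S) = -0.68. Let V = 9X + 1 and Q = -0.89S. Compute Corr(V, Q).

Corr(V, Q) = 0.68

Linear rescalings preserve |correlation|; the slopes 9 and -0.89 have opposite signs, so the correlation flips sign: Corr(V, Q) = −Corr(X, S) = 0.68.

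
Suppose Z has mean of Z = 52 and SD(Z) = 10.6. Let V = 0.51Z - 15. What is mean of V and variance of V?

V = 0.51Z - 15 is linear with a = 0.51, b = -15.
mean of V = a·mean of Z + b = 0.51·52 + (-15) = 11.52.
variance of Z = 10.6² = 112.36.
variance of V = a²·variance of Z = 0.51²·112.36 = 29.224836 (the additive constant -15 does not affect variance).

mean of V = 11.52, variance of V = 29.224836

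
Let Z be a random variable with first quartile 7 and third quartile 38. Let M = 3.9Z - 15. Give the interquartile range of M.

IQR of Z = Q3 − Q1 = 38 − 7 = 31.
Under M = aZ + b, IQR(M) = |a|·IQR(Z) = |3.9|·31 = 120.9 (shifts cancel; spread scales by |a|).

IQR(M) = 120.9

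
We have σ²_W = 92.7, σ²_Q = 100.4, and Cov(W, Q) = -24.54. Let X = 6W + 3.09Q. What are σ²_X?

σ²_X = a²·σ²_W + b²·σ²_Q + 2ab·Cov(W, Q) with a = 6, b = 3.09.
= 6²·92.7 + 3.09²·100.4 + 2·6·3.09·(-24.54)
= 3337.2 + 958.62924 + (-909.9432) = 3385.88604.

σ²_X = 3385.88604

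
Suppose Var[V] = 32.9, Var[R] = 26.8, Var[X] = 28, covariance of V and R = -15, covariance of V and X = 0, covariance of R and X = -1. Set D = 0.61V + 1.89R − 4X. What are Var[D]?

Var[D] = a²·Var[V] + b²·Var[R] + c²·Var[X] + 2ab·covariance of V and R + 2ac·covariance of V and X + 2bc·covariance of R and X, with a = 0.61, b = 1.89, c = -4.
= 12.24209 + 95.73228 + 448 + (-34.587) + 0 + 15.12
= 536.50737.

Var[D] = 536.50737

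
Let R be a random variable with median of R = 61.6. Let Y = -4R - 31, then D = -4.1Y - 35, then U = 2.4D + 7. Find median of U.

median of Y = (-4)·61.6 + (-31) = -277.4.
median of D = (-4.1)·(-277.4) + (-35) = 1102.34.
median of U = 2.4·1102.34 + 7 = 2652.616.

median of U = 2652.616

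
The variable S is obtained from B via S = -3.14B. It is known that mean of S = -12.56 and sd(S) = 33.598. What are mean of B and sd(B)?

mean of B = 4, sd(B) = 10.7

From S = -3.14B: mean of S = a·mean of B + b, so mean of B = (mean of S − b)/a = (-12.56 − 0)/(-3.14) = 4.
sd(S) = |a|·sd(B), so sd(B) = 33.598/|-3.14| = 10.7.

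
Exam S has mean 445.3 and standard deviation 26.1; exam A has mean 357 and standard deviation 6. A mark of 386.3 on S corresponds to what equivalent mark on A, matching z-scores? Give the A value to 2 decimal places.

A = 343.44

z = (386.3 − 445.3)/26.1 ≈ -2.2605.
A = 357 + z·6 = 357 + (386.3 − 445.3)·6/26.1 ≈ 343.44.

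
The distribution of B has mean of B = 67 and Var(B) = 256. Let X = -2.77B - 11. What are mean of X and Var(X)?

X = -2.77B - 11 is linear with a = -2.77, b = -11.
mean of X = a·mean of B + b = (-2.77)·67 + (-11) = -196.59.
Var(X) = a²·Var(B) = (-2.77)²·256 = 1964.2624 (the additive constant -11 does not affect variance).

mean of X = -196.59, Var(X) = 1964.2624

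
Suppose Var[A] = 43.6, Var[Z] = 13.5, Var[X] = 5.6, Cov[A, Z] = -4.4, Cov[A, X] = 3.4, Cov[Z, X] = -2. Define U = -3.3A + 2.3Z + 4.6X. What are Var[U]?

Var[U] = a²·Var[A] + b²·Var[Z] + c²·Var[X] + 2ab·Cov[A, Z] + 2ac·Cov[A, X] + 2bc·Cov[Z, X], with a = -3.3, b = 2.3, c = 4.6.
= 474.804 + 71.415 + 118.496 + 66.792 + (-103.224) + (-42.32)
= 585.963.

Var[U] = 585.963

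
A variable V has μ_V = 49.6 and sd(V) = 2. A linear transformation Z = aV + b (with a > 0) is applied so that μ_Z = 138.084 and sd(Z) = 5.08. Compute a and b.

sd(Z) = a·sd(V) (a > 0), so a = 5.08/2 = 2.54.
μ_Z = a·μ_V + b, so b = 138.084 − 2.54·49.6 = 12.1.

a = 2.54, b = 12.1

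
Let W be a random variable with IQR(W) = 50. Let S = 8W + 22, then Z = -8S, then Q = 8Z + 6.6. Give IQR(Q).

IQR(S) = |8|·50 = 400.
IQR(Z) = |-8|·400 = 3200.
IQR(Q) = |8|·3200 = 25600.

IQR(Q) = 25600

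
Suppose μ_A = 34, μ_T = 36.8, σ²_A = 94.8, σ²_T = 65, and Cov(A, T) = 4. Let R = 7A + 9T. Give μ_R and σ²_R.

μ_R = 569.2, σ²_R = 10414.2

μ_R = 7·μ_A + 9·μ_T = 7·34 + 9·36.8 = 569.2.
σ²_R = a²·σ²_A + b²·σ²_T + 2ab·Cov(A, T) with a = 7, b = 9.
= 7²·94.8 + 9²·65 + 2·7·9·4
= 4645.2 + 5265 + 504 = 10414.2.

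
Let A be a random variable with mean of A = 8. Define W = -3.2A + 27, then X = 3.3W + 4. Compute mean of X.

mean of X = 8.62

mean of W = (-3.2)·8 + 27 = 1.4.
mean of X = 3.3·1.4 + 4 = 8.62.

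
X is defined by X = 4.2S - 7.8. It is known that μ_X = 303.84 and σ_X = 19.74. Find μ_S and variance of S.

From X = 4.2S - 7.8: μ_X = a·μ_S + b, so μ_S = (μ_X − b)/a = (303.84 − (-7.8))/4.2 = 74.2.
variance of X = 19.74² = 389.6676.
variance of X = a²·variance of S, so variance of S = 389.6676/4.2² = 22.09.

μ_S = 74.2, variance of S = 22.09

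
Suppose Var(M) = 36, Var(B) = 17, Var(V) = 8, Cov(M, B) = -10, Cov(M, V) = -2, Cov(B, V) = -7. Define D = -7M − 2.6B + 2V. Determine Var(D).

Var(D) = 1675.72

Var(D) = a²·Var(M) + b²·Var(B) + c²·Var(V) + 2ab·Cov(M, B) + 2ac·Cov(M, V) + 2bc·Cov(B, V), with a = -7, b = -2.6, c = 2.
= 1764 + 114.92 + 32 + (-364) + 56 + 72.8
= 1675.72.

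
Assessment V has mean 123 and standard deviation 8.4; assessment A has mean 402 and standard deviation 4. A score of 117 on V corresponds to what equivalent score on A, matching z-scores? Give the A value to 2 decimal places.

A = 399.14

z = (117 − 123)/8.4 ≈ -0.7143.
A = 402 + z·4 = 402 + (117 − 123)·4/8.4 ≈ 399.14.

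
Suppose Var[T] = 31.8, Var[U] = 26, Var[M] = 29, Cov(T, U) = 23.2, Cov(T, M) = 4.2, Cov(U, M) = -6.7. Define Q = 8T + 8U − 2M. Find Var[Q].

Var[Q] = a²·Var[T] + b²·Var[U] + c²·Var[M] + 2ab·Cov(T, U) + 2ac·Cov(T, M) + 2bc·Cov(U, M), with a = 8, b = 8, c = -2.
= 2035.2 + 1664 + 116 + 2969.6 + (-134.4) + 214.4
= 6864.8.

Var[Q] = 6864.8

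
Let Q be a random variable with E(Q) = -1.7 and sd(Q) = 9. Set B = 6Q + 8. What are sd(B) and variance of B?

B = 6Q + 8 is linear with a = 6, b = 8.
sd(B) = |a|·sd(Q) = |6|·9 = 54.
variance of Q = 9² = 81.
variance of B = a²·variance of Q = 6²·81 = 2916 (the additive constant 8 does not affect variance).

sd(B) = 54, variance of B = 2916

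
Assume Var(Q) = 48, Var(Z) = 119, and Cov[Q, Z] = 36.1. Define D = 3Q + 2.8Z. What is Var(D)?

Var(D) = 1971.44

Var(D) = a²·Var(Q) + b²·Var(Z) + 2ab·Cov[Q, Z] with a = 3, b = 2.8.
= 3²·48 + 2.8²·119 + 2·3·2.8·36.1
= 432 + 932.96 + 606.48 = 1971.44.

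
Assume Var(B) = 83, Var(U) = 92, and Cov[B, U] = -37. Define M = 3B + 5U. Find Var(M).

Var(M) = 1937

Var(M) = a²·Var(B) + b²·Var(U) + 2ab·Cov[B, U] with a = 3, b = 5.
= 3²·83 + 5²·92 + 2·3·5·(-37)
= 747 + 2300 + (-1110) = 1937.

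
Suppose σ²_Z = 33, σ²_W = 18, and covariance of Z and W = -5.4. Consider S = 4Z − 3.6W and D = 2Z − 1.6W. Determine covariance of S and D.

covariance of S and D = 441.12

By bilinearity, covariance of S and D = ac·σ²_Z + bd·σ²_W + (ad+bc)·covariance of Z and W, with a=4, b=-3.6, c=2, d=-1.6.
ac·σ²_Z = 4·2·33 = 264
bd·σ²_W = (-3.6)·(-1.6)·18 = 103.68
(ad+bc)·covariance of Z and W = (-13.6)·(-5.4) = 73.44
covariance of S and D = 264 + 103.68 + 73.44 = 441.12.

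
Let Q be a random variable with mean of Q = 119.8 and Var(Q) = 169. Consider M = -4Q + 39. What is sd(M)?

M = -4Q + 39 is linear with a = -4, b = 39.
sd(Q) = √169 = 13.
sd(M) = |a|·sd(Q) = |-4|·13 = 52.

sd(M) = 52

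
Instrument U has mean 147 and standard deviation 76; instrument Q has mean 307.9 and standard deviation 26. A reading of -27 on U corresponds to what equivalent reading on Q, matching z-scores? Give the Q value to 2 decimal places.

Q = 248.37

z = (-27 − 147)/76 ≈ -2.2895.
Q = 307.9 + z·26 = 307.9 + (-27 − 147)·26/76 ≈ 248.37.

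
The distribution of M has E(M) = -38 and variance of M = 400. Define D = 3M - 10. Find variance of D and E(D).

variance of D = 3600, E(D) = -124

D = 3M - 10 is linear with a = 3, b = -10.
variance of D = a²·variance of M = 3²·400 = 3600 (the additive constant -10 does not affect variance).
E(D) = a·E(M) + b = 3·(-38) + (-10) = -124.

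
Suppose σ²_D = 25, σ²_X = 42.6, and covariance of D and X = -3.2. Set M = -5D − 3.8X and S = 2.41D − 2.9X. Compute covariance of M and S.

covariance of M and S = 151.1076

By bilinearity, covariance of M and S = ac·σ²_D + bd·σ²_X + (ad+bc)·covariance of D and X, with a=-5, b=-3.8, c=2.41, d=-2.9.
ac·σ²_D = (-5)·2.41·25 = -301.25
bd·σ²_X = (-3.8)·(-2.9)·42.6 = 469.452
(ad+bc)·covariance of D and X = (5.342)·(-3.2) = -17.0944
covariance of M and S = -301.25 + 469.452 + (-17.0944) = 151.1076.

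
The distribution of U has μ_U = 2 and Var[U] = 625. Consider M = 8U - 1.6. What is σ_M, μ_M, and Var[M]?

σ_M = 200, μ_M = 14.4, Var[M] = 40000

M = 8U - 1.6 is linear with a = 8, b = -1.6.
σ_U = √625 = 25.
σ_M = |a|·σ_U = |8|·25 = 200.
μ_M = a·μ_U + b = 8·2 + (-1.6) = 14.4.
Var[M] = a²·Var[U] = 8²·625 = 40000 (the additive constant -1.6 does not affect variance).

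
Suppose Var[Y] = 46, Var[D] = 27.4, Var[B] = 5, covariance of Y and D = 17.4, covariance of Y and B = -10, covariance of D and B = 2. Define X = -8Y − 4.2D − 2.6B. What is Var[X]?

Var[X] = a²·Var[Y] + b²·Var[D] + c²·Var[B] + 2ab·covariance of Y and D + 2ac·covariance of Y and B + 2bc·covariance of D and B, with a = -8, b = -4.2, c = -2.6.
= 2944 + 483.336 + 33.8 + 1169.28 + (-416) + 43.68
= 4258.096.

Var[X] = 4258.096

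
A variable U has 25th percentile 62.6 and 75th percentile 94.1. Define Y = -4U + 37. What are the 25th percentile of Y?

25th percentile of Y = -339.4

Since a = -4 < 0 the transformation is decreasing, reversing order: the 25th percentile of Y corresponds to the 75th percentile of U.
So P_{25}(Y) = a·P_{75}(U) + b = (-4)·94.1 + 37 = -339.4.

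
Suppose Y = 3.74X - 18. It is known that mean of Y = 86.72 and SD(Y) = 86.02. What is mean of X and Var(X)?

From Y = 3.74X - 18: mean of Y = a·mean of X + b, so mean of X = (mean of Y − b)/a = (86.72 − (-18))/3.74 = 28.
Var(Y) = 86.02² = 7399.4404.
Var(Y) = a²·Var(X), so Var(X) = 7399.4404/3.74² = 529.

mean of X = 28, Var(X) = 529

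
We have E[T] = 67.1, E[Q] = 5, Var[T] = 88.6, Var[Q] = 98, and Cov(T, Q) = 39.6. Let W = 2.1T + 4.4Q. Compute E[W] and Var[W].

E[W] = 162.91, Var[W] = 3019.814

E[W] = 2.1·E[T] + 4.4·E[Q] = 2.1·67.1 + 4.4·5 = 162.91.
Var[W] = a²·Var[T] + b²·Var[Q] + 2ab·Cov(T, Q) with a = 2.1, b = 4.4.
= 2.1²·88.6 + 4.4²·98 + 2·2.1·4.4·39.6
= 390.726 + 1897.28 + 731.808 = 3019.814.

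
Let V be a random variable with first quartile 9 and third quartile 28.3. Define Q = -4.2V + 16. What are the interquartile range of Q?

IQR(Q) = 81.06

IQR of V = Q3 − Q1 = 28.3 − 9 = 19.3.
Under Q = aV + b, IQR(Q) = |a|·IQR(V) = |-4.2|·19.3 = 81.06 (shifts cancel; spread scales by |a|).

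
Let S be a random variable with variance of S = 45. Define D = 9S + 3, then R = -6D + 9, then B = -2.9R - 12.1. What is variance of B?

variance of D = 9²·45 = 3645.
variance of R = (-6)²·3645 = 131220.
variance of B = (-2.9)²·131220 = 1103560.2.

variance of B = 1103560.2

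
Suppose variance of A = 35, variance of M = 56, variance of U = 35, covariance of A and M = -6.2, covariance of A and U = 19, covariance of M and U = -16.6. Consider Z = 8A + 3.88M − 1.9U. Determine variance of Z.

variance of Z = a²·variance of A + b²·variance of M + c²·variance of U + 2ab·covariance of A and M + 2ac·covariance of A and U + 2bc·covariance of M and U, with a = 8, b = 3.88, c = -1.9.
= 2240 + 843.0464 + 126.35 + (-384.896) + (-577.6) + 244.7504
= 2491.6508.

variance of Z = 2491.6508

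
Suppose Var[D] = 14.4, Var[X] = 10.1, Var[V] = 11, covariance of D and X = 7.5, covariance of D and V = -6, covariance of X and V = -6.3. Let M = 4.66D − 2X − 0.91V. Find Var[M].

Var[M] = a²·Var[D] + b²·Var[X] + c²·Var[V] + 2ab·covariance of D and X + 2ac·covariance of D and V + 2bc·covariance of X and V, with a = 4.66, b = -2, c = -0.91.
= 312.70464 + 40.4 + 9.1091 + (-139.8) + 50.8872 + (-22.932)
= 250.36894.

Var[M] = 250.36894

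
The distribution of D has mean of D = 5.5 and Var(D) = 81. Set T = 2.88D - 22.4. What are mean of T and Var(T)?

mean of T = -6.56, Var(T) = 671.8464

T = 2.88D - 22.4 is linear with a = 2.88, b = -22.4.
mean of T = a·mean of D + b = 2.88·5.5 + (-22.4) = -6.56.
Var(T) = a²·Var(D) = 2.88²·81 = 671.8464 (the additive constant -22.4 does not affect variance).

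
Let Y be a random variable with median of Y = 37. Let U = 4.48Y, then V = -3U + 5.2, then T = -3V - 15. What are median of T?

median of U = 4.48·37 = 165.76.
median of V = (-3)·165.76 + 5.2 = -492.08.
median of T = (-3)·(-492.08) + (-15) = 1461.24.

median of T = 1461.24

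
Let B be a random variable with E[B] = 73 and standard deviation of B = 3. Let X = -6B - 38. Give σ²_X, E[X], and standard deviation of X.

X = -6B - 38 is linear with a = -6, b = -38.
σ²_B = 3² = 9.
σ²_X = a²·σ²_B = (-6)²·9 = 324 (the additive constant -38 does not affect variance).
E[X] = a·E[B] + b = (-6)·73 + (-38) = -476.
standard deviation of X = |a|·standard deviation of B = |-6|·3 = 18.

σ²_X = 324, E[X] = -476, standard deviation of X = 18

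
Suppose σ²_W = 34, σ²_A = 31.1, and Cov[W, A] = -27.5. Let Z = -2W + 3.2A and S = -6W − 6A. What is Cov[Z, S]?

Cov[Z, S] = 8.88

By bilinearity, Cov[Z, S] = ac·σ²_W + bd·σ²_A + (ad+bc)·Cov[W, A], with a=-2, b=3.2, c=-6, d=-6.
ac·σ²_W = (-2)·(-6)·34 = 408
bd·σ²_A = 3.2·(-6)·31.1 = -597.12
(ad+bc)·Cov[W, A] = (-7.2)·(-27.5) = 198
Cov[Z, S] = 408 + (-597.12) + 198 = 8.88.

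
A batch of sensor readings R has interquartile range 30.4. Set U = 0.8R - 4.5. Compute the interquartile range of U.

IQR(U) = 24.32

Under U = aR + b, IQR(U) = |a|·IQR(R) = |0.8|·30.4 = 24.32 (shifts cancel; spread scales by |a|).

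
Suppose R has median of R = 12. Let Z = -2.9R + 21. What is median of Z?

A linear map preserves order up to sign, so median of Z = a·median of R + b = (-2.9)·12 + 21 = -13.8.

median of Z = -13.8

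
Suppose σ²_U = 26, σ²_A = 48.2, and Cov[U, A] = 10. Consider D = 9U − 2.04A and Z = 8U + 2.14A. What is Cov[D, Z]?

By bilinearity, Cov[D, Z] = ac·σ²_U + bd·σ²_A + (ad+bc)·Cov[U, A], with a=9, b=-2.04, c=8, d=2.14.
ac·σ²_U = 9·8·26 = 1872
bd·σ²_A = (-2.04)·2.14·48.2 = -210.42192
(ad+bc)·Cov[U, A] = (2.94)·10 = 29.4
Cov[D, Z] = 1872 + (-210.42192) + 29.4 = 1690.97808.

Cov[D, Z] = 1690.97808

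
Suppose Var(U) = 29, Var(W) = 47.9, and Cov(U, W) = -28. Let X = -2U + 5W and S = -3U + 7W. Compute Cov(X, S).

By bilinearity, Cov(X, S) = ac·Var(U) + bd·Var(W) + (ad+bc)·Cov(U, W), with a=-2, b=5, c=-3, d=7.
ac·Var(U) = (-2)·(-3)·29 = 174
bd·Var(W) = 5·7·47.9 = 1676.5
(ad+bc)·Cov(U, W) = (-29)·(-28) = 812
Cov(X, S) = 174 + 1676.5 + 812 = 2662.5.

Cov(X, S) = 2662.5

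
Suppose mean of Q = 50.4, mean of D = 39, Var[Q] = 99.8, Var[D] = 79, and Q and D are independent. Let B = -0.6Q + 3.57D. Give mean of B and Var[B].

mean of B = 108.99, Var[B] = 1042.7751

mean of B = (-0.6)·mean of Q + 3.57·mean of D = (-0.6)·50.4 + 3.57·39 = 108.99.
Var[B] = a²·Var[Q] + b²·Var[D] + 2ab·Cov[Q, D] with a = -0.6, b = 3.57.
Independence gives Cov[Q, D] = 0.
= (-0.6)²·99.8 + 3.57²·79 + 2·(-0.6)·3.57·0
= 35.928 + 1006.8471 + 0 = 1042.7751.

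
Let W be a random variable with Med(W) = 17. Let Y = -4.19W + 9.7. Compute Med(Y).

Med(Y) = -61.53

A linear map preserves order up to sign, so Med(Y) = a·Med(W) + b = (-4.19)·17 + 9.7 = -61.53.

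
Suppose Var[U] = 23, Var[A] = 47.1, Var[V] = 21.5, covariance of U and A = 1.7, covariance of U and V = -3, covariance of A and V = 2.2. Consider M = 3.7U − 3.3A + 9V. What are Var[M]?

Var[M] = 2197.295

Var[M] = a²·Var[U] + b²·Var[A] + c²·Var[V] + 2ab·covariance of U and A + 2ac·covariance of U and V + 2bc·covariance of A and V, with a = 3.7, b = -3.3, c = 9.
= 314.87 + 512.919 + 1741.5 + (-41.514) + (-199.8) + (-130.68)
= 2197.295.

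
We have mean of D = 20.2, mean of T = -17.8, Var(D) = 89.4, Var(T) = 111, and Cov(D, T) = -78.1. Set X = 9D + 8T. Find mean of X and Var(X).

mean of X = 9·mean of D + 8·mean of T = 9·20.2 + 8·(-17.8) = 39.4.
Var(X) = a²·Var(D) + b²·Var(T) + 2ab·Cov(D, T) with a = 9, b = 8.
= 9²·89.4 + 8²·111 + 2·9·8·(-78.1)
= 7241.4 + 7104 + (-11246.4) = 3099.

mean of X = 39.4, Var(X) = 3099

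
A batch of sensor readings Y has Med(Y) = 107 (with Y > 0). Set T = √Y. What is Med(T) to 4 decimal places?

√Y is monotone on this domain, so Med(T) = √(107) ≈ 10.3441.

Med(T) = 10.3441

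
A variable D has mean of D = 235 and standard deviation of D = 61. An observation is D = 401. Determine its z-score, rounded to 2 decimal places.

z = 2.72

z = (D − mean of D) / standard deviation of D = (401 − 235) / 61 ≈ 2.72.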